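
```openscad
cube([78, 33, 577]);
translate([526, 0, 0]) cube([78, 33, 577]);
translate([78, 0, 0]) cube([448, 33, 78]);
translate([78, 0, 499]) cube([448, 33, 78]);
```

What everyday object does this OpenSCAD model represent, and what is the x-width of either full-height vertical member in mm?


A picture frame. The border width is 78 mm.

Four thin pieces enclosing a rectangular opening — a picture frame. The two full-height stiles are 577 mm tall; the top rail sits at z = 499 and is 78 mm tall, so the border above the opening is 577 − 499 = 78 mm, matching the stile x-width.


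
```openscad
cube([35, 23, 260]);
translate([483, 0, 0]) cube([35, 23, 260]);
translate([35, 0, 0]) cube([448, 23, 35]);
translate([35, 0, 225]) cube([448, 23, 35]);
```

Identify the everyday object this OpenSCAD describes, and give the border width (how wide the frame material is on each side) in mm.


A picture frame. The border width is 35 mm.

Four thin pieces enclosing a rectangular opening — a picture frame. The two full-height stiles are 260 mm tall; the top rail sits at z = 225 and is 35 mm tall, so the border above the opening is 260 − 225 = 35 mm, matching the stile x-width.


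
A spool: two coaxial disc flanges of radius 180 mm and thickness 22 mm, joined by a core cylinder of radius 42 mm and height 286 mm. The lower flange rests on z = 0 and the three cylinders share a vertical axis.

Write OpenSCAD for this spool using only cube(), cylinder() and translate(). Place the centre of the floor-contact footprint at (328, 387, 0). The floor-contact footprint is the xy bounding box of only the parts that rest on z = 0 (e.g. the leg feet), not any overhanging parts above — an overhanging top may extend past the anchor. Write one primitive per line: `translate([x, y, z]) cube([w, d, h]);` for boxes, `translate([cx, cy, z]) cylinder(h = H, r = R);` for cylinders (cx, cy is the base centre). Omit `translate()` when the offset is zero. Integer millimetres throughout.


translate([328, 387, 0]) cylinder(h = 22, r = 180);
translate([328, 387, 22]) cylinder(h = 286, r = 42);
translate([328, 387, 308]) cylinder(h = 22, r = 180);


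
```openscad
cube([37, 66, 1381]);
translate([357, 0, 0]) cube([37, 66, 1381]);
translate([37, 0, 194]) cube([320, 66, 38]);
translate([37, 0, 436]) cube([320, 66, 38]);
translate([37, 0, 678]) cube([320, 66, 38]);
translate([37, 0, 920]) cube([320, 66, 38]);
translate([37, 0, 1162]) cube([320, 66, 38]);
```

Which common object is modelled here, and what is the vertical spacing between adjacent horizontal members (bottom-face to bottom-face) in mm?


A ladder. The rung spacing is 242 mm.

Two tall 37×66 posts with 5 short bars between them — a ladder. Adjacent rungs sit at z = 194 and z = 436, so the spacing is 436 − 194 = 242 mm.


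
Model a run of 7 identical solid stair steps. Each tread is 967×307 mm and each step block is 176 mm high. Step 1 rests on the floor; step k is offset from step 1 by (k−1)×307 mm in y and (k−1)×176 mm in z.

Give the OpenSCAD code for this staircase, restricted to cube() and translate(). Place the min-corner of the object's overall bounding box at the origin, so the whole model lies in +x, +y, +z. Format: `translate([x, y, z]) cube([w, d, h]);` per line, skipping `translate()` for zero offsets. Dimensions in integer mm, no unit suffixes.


cube([967, 307, 176]);
translate([0, 307, 176]) cube([967, 307, 176]);
translate([0, 614, 352]) cube([967, 307, 176]);
translate([0, 921, 528]) cube([967, 307, 176]);
translate([0, 1228, 704]) cube([967, 307, 176]);
translate([0, 1535, 880]) cube([967, 307, 176]);
translate([0, 1842, 1056]) cube([967, 307, 176]);


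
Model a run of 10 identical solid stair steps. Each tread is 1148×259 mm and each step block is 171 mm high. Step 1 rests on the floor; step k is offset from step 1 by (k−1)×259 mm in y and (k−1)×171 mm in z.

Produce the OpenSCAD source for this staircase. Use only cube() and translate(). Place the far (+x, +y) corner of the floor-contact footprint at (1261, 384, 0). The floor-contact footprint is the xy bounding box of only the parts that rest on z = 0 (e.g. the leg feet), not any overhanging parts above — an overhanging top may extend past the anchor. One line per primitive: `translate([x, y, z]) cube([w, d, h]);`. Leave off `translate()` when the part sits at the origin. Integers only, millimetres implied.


translate([113, 125, 0]) cube([1148, 259, 171]);
translate([113, 384, 171]) cube([1148, 259, 171]);
translate([113, 643, 342]) cube([1148, 259, 171]);
translate([113, 902, 513]) cube([1148, 259, 171]);
translate([113, 1161, 684]) cube([1148, 259, 171]);
translate([113, 1420, 855]) cube([1148, 259, 171]);
translate([113, 1679, 1026]) cube([1148, 259, 171]);
translate([113, 1938, 1197]) cube([1148, 259, 171]);
translate([113, 2197, 1368]) cube([1148, 259, 171]);
translate([113, 2456, 1539]) cube([1148, 259, 171]);


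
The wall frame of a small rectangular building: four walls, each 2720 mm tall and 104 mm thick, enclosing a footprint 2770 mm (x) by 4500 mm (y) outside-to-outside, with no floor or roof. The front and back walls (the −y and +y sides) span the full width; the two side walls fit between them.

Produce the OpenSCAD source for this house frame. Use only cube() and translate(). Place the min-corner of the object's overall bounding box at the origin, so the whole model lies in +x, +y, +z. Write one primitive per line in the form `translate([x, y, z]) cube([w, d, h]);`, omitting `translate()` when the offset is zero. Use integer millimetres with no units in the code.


cube([2770, 104, 2720]);
translate([0, 4396, 0]) cube([2770, 104, 2720]);
translate([0, 104, 0]) cube([104, 4292, 2720]);
translate([2666, 104, 0]) cube([104, 4292, 2720]);


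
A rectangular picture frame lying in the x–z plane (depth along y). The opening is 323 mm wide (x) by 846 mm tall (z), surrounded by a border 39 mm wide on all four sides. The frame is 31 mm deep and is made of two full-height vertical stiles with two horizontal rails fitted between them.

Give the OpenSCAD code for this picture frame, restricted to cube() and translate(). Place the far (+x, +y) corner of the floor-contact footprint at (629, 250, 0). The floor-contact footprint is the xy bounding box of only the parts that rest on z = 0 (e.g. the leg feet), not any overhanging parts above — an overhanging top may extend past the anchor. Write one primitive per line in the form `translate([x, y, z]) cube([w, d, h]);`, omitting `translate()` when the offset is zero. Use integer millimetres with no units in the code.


translate([228, 219, 0]) cube([39, 31, 924]);
translate([590, 219, 0]) cube([39, 31, 924]);
translate([267, 219, 0]) cube([323, 31, 39]);
translate([267, 219, 885]) cube([323, 31, 39]);


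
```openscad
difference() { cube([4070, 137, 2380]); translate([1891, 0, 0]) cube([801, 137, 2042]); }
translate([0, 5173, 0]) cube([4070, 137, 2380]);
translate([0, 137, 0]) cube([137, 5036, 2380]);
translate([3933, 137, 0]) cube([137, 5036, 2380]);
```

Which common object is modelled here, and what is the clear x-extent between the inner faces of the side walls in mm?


A single room. The interior width is 3796 mm.

Four walls enclosing a rectangle with a door in the front wall — a room. Outside width 4070 minus two 137 mm walls gives 3796 mm.


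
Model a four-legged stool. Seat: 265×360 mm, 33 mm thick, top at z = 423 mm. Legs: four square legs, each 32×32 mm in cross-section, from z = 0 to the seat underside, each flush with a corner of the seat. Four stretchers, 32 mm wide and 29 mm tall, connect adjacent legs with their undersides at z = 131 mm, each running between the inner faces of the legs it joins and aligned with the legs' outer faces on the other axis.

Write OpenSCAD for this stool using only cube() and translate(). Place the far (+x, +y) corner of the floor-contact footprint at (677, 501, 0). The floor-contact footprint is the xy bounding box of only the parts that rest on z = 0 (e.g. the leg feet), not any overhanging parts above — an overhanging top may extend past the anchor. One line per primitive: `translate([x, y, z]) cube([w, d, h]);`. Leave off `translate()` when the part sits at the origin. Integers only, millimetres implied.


translate([412, 141, 390]) cube([265, 360, 33]);
translate([412, 141, 0]) cube([32, 32, 390]);
translate([645, 141, 0]) cube([32, 32, 390]);
translate([412, 469, 0]) cube([32, 32, 390]);
translate([645, 469, 0]) cube([32, 32, 390]);
translate([444, 141, 131]) cube([201, 32, 29]);
translate([444, 469, 131]) cube([201, 32, 29]);
translate([412, 173, 131]) cube([32, 296, 29]);
translate([645, 173, 131]) cube([32, 296, 29]);


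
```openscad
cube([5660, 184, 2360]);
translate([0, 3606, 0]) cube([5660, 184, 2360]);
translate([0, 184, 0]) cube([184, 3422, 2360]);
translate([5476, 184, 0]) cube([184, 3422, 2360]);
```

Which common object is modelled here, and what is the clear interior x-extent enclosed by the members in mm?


A house (or room) frame. The interior width is 5292 mm.

Four 2360 mm walls enclosing a rectangle with no floor or roof — a room or house frame. Outside width is 5660 mm and wall thickness is 184 mm, so the interior width is 5660 − 2 × 184 = 5292 mm.


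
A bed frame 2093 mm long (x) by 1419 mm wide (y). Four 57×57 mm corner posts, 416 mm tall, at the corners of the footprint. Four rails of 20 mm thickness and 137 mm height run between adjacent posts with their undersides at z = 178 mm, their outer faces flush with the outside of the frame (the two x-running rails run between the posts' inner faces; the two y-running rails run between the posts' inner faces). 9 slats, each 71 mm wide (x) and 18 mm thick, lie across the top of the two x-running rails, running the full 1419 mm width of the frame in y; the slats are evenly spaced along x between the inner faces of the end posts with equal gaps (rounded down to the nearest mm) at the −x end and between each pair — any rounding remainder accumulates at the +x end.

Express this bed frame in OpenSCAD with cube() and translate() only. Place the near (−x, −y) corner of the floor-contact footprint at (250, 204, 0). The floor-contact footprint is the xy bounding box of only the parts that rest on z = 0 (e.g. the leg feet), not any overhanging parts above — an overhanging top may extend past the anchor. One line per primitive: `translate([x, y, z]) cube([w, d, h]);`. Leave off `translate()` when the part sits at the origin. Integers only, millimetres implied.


translate([250, 204, 0]) cube([57, 57, 416]);
translate([250, 1566, 0]) cube([57, 57, 416]);
translate([2286, 204, 0]) cube([57, 57, 416]);
translate([2286, 1566, 0]) cube([57, 57, 416]);
translate([307, 204, 178]) cube([1979, 20, 137]);
translate([307, 1603, 178]) cube([1979, 20, 137]);
translate([250, 261, 178]) cube([20, 1305, 137]);
translate([2323, 261, 178]) cube([20, 1305, 137]);
translate([441, 204, 315]) cube([71, 1419, 18]);
translate([646, 204, 315]) cube([71, 1419, 18]);
translate([851, 204, 315]) cube([71, 1419, 18]);
translate([1056, 204, 315]) cube([71, 1419, 18]);
translate([1261, 204, 315]) cube([71, 1419, 18]);
translate([1466, 204, 315]) cube([71, 1419, 18]);
translate([1671, 204, 315]) cube([71, 1419, 18]);
translate([1876, 204, 315]) cube([71, 1419, 18]);
translate([2081, 204, 315]) cube([71, 1419, 18]);


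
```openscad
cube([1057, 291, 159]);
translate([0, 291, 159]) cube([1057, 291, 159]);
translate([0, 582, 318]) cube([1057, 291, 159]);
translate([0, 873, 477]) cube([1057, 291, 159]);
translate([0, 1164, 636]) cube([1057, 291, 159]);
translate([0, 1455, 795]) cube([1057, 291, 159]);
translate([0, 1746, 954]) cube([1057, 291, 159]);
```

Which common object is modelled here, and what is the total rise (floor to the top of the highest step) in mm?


A staircase. The total rise is 1113 mm.

7 identical blocks, each offset up and back from the previous — a staircase. Each step is 159 mm tall and there are 7 of them, so the total rise is 7 × 159 = 1113 mm.


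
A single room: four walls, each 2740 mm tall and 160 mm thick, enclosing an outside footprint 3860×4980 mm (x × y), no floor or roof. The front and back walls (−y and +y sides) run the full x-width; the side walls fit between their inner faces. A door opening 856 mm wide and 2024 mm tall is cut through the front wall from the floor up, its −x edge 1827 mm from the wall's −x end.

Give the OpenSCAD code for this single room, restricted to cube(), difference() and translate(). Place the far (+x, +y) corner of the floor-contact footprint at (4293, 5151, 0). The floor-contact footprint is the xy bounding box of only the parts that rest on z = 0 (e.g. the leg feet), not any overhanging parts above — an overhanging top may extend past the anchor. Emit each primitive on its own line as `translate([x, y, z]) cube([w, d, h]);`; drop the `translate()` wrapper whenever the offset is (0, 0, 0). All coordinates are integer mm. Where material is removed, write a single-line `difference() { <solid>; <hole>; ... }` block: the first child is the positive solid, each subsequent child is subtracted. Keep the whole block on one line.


difference() { translate([433, 171, 0]) cube([3860, 160, 2740]); translate([2260, 171, 0]) cube([856, 160, 2024]); }
translate([433, 4991, 0]) cube([3860, 160, 2740]);
translate([433, 331, 0]) cube([160, 4660, 2740]);
translate([4133, 331, 0]) cube([160, 4660, 2740]);


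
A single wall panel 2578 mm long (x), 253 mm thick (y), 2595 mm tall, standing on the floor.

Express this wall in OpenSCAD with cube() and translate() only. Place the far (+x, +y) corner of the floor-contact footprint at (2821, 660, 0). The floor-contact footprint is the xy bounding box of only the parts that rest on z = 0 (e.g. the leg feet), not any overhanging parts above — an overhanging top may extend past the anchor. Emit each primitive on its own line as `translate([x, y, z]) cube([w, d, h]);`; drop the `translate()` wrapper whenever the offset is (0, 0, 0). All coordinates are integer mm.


translate([243, 407, 0]) cube([2578, 253, 2595]);


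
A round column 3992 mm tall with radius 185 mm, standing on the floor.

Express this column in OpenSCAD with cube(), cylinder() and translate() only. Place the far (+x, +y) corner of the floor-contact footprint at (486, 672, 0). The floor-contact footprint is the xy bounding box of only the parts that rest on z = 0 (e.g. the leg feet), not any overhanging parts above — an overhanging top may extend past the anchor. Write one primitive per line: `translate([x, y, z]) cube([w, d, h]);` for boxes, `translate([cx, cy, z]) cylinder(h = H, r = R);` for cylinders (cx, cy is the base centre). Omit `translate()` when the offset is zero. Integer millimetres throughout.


translate([301, 487, 0]) cylinder(h = 3992, r = 185);


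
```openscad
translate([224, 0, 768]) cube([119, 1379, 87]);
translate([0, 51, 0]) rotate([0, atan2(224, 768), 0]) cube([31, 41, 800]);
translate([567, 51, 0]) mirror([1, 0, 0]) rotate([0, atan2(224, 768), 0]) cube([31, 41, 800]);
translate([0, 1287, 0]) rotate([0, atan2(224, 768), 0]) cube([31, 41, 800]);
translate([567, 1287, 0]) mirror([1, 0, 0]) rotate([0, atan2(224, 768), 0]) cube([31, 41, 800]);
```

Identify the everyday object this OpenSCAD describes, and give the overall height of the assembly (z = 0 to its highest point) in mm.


A sawhorse. The overall height is 855 mm.

A beam across two mirrored pairs of raked legs — a sawhorse. The beam's underside is at z = 768 (matching the legs' vertical rise in atan2(224, 768)) and the beam is 87 mm tall, so its top is at 768 + 87 = 855 mm. The raked legs top out at the beam's underside, so that is the highest point.


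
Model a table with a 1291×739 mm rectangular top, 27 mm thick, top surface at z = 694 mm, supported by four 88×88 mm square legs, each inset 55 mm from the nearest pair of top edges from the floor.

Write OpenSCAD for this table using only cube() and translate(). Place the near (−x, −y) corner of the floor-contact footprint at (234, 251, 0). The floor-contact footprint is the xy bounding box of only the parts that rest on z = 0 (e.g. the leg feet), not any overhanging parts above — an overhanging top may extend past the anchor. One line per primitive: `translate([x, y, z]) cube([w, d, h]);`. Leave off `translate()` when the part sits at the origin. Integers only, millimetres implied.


translate([179, 196, 667]) cube([1291, 739, 27]);
translate([234, 251, 0]) cube([88, 88, 667]);
translate([1327, 251, 0]) cube([88, 88, 667]);
translate([234, 792, 0]) cube([88, 88, 667]);
translate([1327, 792, 0]) cube([88, 88, 667]);


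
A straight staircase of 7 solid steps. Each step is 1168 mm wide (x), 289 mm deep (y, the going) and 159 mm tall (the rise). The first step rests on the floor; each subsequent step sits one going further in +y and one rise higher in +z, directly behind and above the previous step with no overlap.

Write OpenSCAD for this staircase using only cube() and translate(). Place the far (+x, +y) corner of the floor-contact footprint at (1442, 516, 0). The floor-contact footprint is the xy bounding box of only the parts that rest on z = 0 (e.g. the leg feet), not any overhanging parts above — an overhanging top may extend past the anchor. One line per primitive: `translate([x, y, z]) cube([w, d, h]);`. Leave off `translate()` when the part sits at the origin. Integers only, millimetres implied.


translate([274, 227, 0]) cube([1168, 289, 159]);
translate([274, 516, 159]) cube([1168, 289, 159]);
translate([274, 805, 318]) cube([1168, 289, 159]);
translate([274, 1094, 477]) cube([1168, 289, 159]);
translate([274, 1383, 636]) cube([1168, 289, 159]);
translate([274, 1672, 795]) cube([1168, 289, 159]);
translate([274, 1961, 954]) cube([1168, 289, 159]);


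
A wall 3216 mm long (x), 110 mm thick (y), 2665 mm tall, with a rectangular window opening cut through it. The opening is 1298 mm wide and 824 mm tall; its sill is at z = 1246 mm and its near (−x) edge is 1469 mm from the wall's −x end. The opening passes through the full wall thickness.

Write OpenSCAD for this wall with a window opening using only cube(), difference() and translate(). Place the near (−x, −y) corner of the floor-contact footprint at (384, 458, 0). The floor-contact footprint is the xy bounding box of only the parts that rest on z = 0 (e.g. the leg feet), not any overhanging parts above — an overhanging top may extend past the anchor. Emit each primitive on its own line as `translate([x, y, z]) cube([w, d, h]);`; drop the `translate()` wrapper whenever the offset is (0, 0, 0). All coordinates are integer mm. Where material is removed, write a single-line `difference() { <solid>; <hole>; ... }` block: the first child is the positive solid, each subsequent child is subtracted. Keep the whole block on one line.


difference() { translate([384, 458, 0]) cube([3216, 110, 2665]); translate([1853, 458, 1246]) cube([1298, 110, 824]); }


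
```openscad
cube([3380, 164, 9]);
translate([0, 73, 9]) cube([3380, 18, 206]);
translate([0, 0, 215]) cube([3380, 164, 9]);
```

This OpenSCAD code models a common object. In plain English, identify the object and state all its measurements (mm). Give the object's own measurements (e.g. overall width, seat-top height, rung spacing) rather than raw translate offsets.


An I-beam lying along x, 3380 mm long. Overall section height 224 mm. Two flanges 164 mm wide (y) and 9 mm thick, one on the floor and one at the top; a web 18 mm thick runs between them, centred on the flange width.


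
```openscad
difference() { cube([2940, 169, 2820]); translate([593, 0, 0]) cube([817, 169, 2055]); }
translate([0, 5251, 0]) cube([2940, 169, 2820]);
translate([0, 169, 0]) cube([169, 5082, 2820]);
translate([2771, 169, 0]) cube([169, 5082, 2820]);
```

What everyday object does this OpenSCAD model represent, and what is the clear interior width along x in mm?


A single room. The interior width is 2602 mm.

Four walls enclosing a rectangle with a door in the front wall — a room. Outside width 2940 minus two 169 mm walls gives 2602 mm.


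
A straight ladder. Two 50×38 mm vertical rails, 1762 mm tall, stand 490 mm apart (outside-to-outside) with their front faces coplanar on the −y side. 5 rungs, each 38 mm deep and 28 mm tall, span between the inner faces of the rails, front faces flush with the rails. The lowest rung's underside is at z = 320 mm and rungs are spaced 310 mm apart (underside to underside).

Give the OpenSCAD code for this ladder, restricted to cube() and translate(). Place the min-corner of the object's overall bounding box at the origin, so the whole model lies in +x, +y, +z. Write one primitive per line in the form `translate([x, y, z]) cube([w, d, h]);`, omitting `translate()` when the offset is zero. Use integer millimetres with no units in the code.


cube([50, 38, 1762]);
translate([440, 0, 0]) cube([50, 38, 1762]);
translate([50, 0, 320]) cube([390, 38, 28]);
translate([50, 0, 630]) cube([390, 38, 28]);
translate([50, 0, 940]) cube([390, 38, 28]);
translate([50, 0, 1250]) cube([390, 38, 28]);
translate([50, 0, 1560]) cube([390, 38, 28]);


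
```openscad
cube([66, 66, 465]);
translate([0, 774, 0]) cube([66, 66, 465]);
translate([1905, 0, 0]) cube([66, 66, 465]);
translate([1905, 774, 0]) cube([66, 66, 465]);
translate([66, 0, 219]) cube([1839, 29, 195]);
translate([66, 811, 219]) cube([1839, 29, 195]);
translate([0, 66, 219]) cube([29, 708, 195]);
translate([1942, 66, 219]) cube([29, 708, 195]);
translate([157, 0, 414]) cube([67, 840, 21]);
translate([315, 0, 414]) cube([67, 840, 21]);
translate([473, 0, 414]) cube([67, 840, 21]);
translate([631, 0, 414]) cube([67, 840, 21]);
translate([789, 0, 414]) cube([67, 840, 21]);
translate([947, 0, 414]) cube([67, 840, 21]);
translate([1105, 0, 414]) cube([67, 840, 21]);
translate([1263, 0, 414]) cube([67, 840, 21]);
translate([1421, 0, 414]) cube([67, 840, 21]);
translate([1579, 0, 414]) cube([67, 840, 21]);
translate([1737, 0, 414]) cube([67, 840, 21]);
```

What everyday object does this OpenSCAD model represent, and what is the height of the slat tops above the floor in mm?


A bed frame. The slat-top height is 435 mm.

Four posts, four rails, and a row of slats — a bed frame. Slats sit on the rails at z = 219 + 195 = 414; with slat thickness 21, the top is 435 mm.


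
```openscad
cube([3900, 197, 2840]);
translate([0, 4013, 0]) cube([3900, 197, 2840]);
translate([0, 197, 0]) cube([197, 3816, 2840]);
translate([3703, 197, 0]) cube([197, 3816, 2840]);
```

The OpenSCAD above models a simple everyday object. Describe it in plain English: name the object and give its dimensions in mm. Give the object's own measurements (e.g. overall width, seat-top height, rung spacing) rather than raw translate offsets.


The wall frame of a small rectangular building: four walls, each 2840 mm tall and 197 mm thick, enclosing a footprint 3900 mm (x) by 4210 mm (y) outside-to-outside, with no floor or roof. The front and back walls (the −y and +y sides) span the full width; the two side walls fit between them.


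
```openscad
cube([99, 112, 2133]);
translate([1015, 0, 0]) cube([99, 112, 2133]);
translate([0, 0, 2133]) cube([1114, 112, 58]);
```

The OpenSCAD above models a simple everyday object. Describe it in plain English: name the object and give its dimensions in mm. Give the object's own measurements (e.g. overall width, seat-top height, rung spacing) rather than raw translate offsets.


A door frame. The clear opening is 916 mm wide and 2133 mm high. Two 99 mm wide jambs, 112 mm deep, stand either side of the opening from the floor to the top of the opening. A 58 mm thick head sits across the top of both jambs, spanning the full outside width of the frame.


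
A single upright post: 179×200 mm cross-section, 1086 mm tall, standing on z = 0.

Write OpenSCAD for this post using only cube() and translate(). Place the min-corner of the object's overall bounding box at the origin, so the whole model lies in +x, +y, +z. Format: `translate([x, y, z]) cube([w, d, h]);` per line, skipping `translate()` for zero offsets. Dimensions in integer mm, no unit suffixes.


cube([179, 200, 1086]);


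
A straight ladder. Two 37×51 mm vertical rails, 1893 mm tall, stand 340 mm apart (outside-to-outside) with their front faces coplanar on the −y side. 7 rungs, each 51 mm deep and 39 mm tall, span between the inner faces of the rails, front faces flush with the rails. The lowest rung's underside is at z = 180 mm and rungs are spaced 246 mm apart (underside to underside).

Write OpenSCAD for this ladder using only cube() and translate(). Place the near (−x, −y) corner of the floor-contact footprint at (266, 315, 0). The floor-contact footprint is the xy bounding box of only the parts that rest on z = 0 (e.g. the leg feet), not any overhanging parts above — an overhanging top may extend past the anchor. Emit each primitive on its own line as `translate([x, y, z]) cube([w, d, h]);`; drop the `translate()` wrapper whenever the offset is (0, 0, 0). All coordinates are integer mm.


translate([266, 315, 0]) cube([37, 51, 1893]);
translate([569, 315, 0]) cube([37, 51, 1893]);
translate([303, 315, 180]) cube([266, 51, 39]);
translate([303, 315, 426]) cube([266, 51, 39]);
translate([303, 315, 672]) cube([266, 51, 39]);
translate([303, 315, 918]) cube([266, 51, 39]);
translate([303, 315, 1164]) cube([266, 51, 39]);
translate([303, 315, 1410]) cube([266, 51, 39]);
translate([303, 315, 1656]) cube([266, 51, 39]);


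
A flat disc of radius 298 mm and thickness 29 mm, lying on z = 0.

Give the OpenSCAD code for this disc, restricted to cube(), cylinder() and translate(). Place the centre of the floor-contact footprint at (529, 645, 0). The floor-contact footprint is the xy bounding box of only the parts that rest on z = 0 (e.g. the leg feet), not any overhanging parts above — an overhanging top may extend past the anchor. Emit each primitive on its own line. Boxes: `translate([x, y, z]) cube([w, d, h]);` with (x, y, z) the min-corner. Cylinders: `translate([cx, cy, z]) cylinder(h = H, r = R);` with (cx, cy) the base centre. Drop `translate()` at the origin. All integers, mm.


translate([529, 645, 0]) cylinder(h = 29, r = 298);


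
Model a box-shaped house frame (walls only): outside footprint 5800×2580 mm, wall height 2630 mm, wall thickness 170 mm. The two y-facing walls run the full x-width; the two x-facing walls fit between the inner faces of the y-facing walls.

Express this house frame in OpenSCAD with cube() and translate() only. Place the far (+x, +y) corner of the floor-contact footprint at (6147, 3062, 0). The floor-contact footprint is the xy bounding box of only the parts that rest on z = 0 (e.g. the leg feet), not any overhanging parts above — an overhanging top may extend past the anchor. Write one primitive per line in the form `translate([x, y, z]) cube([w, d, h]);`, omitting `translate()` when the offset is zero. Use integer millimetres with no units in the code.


translate([347, 482, 0]) cube([5800, 170, 2630]);
translate([347, 2892, 0]) cube([5800, 170, 2630]);
translate([347, 652, 0]) cube([170, 2240, 2630]);
translate([5977, 652, 0]) cube([170, 2240, 2630]);


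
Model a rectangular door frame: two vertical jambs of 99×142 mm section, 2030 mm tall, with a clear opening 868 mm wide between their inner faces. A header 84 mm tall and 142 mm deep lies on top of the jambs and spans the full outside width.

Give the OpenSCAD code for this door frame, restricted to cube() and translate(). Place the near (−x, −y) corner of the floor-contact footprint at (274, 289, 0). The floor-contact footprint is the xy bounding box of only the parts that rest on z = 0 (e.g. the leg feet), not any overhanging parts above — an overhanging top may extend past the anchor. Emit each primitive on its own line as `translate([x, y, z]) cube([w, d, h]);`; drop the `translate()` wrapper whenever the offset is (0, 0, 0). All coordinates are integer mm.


translate([274, 289, 0]) cube([99, 142, 2030]);
translate([1241, 289, 0]) cube([99, 142, 2030]);
translate([274, 289, 2030]) cube([1066, 142, 84]);


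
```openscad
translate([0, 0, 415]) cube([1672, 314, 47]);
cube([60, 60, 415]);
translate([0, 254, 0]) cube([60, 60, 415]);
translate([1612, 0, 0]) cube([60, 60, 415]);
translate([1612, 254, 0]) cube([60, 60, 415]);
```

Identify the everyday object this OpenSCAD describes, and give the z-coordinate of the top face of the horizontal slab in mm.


A bench. The seat-top height is 462 mm.

A long slab on four corner posts — a bench. The slab sits at z = 415 with thickness 47, so the top is 415 + 47 = 462 mm.


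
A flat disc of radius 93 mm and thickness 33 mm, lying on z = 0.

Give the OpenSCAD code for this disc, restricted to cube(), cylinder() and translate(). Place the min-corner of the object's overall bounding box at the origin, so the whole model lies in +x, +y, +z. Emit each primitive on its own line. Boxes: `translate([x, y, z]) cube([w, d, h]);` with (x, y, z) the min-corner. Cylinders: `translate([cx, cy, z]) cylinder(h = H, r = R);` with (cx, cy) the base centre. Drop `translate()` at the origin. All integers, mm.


translate([93, 93, 0]) cylinder(h = 33, r = 93);


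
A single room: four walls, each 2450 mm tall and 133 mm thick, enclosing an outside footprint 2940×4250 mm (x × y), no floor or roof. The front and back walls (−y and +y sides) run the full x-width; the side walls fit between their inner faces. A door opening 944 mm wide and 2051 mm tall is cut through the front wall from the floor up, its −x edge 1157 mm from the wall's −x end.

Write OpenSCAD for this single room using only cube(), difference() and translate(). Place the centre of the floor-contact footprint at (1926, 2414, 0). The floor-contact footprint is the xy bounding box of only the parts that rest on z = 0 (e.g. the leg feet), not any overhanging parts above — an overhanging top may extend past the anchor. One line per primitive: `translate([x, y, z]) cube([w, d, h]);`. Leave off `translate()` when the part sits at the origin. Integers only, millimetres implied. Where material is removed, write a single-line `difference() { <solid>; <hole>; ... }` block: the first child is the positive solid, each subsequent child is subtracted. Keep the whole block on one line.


difference() { translate([456, 289, 0]) cube([2940, 133, 2450]); translate([1613, 289, 0]) cube([944, 133, 2051]); }
translate([456, 4406, 0]) cube([2940, 133, 2450]);
translate([456, 422, 0]) cube([133, 3984, 2450]);
translate([3263, 422, 0]) cube([133, 3984, 2450]);


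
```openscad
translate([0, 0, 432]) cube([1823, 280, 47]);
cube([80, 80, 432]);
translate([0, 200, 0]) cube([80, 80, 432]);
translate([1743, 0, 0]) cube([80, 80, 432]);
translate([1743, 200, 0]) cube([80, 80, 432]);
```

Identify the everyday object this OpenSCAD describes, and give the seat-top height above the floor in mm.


A bench. The seat-top height is 479 mm.

A long slab on four corner posts — a bench. The slab sits at z = 432 with thickness 47, so the top is 432 + 47 = 479 mm.


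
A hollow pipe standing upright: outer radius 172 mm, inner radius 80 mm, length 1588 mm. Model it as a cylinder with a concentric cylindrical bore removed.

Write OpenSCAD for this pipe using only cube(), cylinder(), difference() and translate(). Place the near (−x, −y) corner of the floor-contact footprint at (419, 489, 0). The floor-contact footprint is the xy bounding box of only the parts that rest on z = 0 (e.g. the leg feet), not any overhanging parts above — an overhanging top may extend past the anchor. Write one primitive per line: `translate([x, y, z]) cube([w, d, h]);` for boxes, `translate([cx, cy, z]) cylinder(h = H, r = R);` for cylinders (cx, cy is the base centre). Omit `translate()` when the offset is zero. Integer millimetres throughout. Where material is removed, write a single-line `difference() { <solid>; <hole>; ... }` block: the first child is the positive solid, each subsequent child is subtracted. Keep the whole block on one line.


difference() { translate([591, 661, 0]) cylinder(h = 1588, r = 172); translate([591, 661, 0]) cylinder(h = 1588, r = 80); }


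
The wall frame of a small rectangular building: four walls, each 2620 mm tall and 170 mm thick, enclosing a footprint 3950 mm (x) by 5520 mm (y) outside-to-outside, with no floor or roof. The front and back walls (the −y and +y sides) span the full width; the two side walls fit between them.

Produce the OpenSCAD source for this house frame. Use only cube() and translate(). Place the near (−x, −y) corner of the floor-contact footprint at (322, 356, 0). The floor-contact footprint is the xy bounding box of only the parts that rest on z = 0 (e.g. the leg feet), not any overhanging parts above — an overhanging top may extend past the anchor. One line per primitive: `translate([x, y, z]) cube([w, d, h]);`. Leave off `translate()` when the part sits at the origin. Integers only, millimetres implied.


translate([322, 356, 0]) cube([3950, 170, 2620]);
translate([322, 5706, 0]) cube([3950, 170, 2620]);
translate([322, 526, 0]) cube([170, 5180, 2620]);
translate([4102, 526, 0]) cube([170, 5180, 2620]);


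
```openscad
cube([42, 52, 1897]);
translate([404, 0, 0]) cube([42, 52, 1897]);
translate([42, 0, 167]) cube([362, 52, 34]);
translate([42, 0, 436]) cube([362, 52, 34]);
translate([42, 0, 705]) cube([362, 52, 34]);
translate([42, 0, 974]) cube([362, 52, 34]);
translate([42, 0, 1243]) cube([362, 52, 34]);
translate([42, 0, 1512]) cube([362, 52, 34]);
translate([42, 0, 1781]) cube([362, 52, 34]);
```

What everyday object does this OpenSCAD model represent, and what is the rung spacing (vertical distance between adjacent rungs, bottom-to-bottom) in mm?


A ladder. The rung spacing is 269 mm.

Two tall 42×52 posts with 7 short bars between them — a ladder. Adjacent rungs sit at z = 167 and z = 436, so the spacing is 436 − 167 = 269 mm.


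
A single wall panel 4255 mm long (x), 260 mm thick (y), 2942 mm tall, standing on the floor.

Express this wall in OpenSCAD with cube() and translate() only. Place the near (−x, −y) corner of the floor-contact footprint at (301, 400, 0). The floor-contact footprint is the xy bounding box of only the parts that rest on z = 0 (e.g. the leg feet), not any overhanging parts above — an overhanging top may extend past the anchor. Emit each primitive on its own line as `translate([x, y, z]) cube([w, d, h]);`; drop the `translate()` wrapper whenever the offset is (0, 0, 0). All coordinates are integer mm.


translate([301, 400, 0]) cube([4255, 260, 2942]);


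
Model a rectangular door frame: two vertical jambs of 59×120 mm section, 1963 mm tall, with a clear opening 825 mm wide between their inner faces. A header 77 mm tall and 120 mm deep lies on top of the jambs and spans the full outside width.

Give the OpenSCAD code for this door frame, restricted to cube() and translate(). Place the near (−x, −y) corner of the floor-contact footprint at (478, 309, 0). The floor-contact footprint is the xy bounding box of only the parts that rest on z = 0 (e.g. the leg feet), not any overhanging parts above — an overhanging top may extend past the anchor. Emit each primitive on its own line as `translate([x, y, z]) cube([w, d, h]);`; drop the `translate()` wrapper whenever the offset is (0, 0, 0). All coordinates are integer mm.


translate([478, 309, 0]) cube([59, 120, 1963]);
translate([1362, 309, 0]) cube([59, 120, 1963]);
translate([478, 309, 1963]) cube([943, 120, 77]);


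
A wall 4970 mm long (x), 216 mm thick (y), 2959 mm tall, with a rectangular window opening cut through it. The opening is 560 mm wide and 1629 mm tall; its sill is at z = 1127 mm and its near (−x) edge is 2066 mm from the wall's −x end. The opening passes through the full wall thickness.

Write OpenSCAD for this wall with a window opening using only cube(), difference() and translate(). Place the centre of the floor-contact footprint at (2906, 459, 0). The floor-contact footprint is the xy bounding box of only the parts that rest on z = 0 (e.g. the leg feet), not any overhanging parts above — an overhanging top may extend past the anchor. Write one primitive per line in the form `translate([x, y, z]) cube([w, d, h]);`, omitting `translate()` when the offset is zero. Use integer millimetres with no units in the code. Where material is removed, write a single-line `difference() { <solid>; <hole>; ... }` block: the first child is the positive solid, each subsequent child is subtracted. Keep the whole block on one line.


difference() { translate([421, 351, 0]) cube([4970, 216, 2959]); translate([2487, 351, 1127]) cube([560, 216, 1629]); }


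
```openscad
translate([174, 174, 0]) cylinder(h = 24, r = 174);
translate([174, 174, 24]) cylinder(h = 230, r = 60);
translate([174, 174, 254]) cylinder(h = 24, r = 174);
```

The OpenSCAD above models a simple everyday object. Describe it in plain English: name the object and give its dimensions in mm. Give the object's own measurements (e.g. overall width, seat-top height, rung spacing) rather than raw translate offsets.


A spool: two coaxial disc flanges of radius 174 mm and thickness 24 mm, joined by a core cylinder of radius 60 mm and height 230 mm. The lower flange rests on z = 0 and the three cylinders share a vertical axis.


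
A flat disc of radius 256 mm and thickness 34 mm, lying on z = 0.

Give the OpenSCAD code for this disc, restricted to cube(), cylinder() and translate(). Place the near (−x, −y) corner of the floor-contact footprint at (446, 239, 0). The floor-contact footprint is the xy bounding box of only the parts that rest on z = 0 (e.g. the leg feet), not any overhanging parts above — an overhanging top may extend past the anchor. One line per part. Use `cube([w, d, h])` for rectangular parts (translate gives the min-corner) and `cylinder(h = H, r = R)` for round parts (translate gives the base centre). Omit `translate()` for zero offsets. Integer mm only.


translate([702, 495, 0]) cylinder(h = 34, r = 256);


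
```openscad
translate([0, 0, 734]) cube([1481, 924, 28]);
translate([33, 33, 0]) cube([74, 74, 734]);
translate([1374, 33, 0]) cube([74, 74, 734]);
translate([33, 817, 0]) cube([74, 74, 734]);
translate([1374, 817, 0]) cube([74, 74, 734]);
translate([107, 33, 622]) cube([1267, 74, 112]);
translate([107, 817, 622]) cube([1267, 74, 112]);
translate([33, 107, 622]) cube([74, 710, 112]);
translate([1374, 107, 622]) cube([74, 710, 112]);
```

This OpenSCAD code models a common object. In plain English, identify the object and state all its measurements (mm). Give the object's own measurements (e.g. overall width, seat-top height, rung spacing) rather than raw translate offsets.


A table: top 1481 mm (x) × 924 mm (y), 28 mm thick, upper face at z = 762 mm, on four 74×74 mm square legs, each inset 33 mm from the nearest pair of top edges from z = 0 to the bottom of the top. Four apron rails, 74 mm thick and 112 mm tall, run between adjacent legs with their top edges flush with the underside of the top and their outer faces flush with the legs' outer faces.


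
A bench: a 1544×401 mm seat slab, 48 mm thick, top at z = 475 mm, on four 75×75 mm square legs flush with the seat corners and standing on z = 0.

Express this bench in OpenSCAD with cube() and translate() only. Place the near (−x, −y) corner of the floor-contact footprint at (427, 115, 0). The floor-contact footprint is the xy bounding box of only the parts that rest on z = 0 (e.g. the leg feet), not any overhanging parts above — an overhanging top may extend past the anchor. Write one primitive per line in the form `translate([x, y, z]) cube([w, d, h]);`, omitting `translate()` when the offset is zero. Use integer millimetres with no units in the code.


// leg_h = 475 − 48 = 427
translate([427, 115, 427]) cube([1544, 401, 48]);
translate([427, 115, 0]) cube([75, 75, 427]);
translate([427, 441, 0]) cube([75, 75, 427]);
translate([1896, 115, 0]) cube([75, 75, 427]);
translate([1896, 441, 0]) cube([75, 75, 427]);


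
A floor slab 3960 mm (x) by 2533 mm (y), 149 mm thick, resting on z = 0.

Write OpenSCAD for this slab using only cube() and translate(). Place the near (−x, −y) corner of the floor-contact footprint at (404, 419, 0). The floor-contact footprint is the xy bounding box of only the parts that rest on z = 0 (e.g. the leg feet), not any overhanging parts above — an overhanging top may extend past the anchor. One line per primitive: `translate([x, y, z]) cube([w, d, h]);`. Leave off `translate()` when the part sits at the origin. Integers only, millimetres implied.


translate([404, 419, 0]) cube([3960, 2533, 149]);
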